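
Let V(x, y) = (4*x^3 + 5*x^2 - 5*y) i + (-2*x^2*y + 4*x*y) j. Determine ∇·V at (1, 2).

∂V₁/∂x = 12*x^2 + 10*x
∂V₂/∂y = -2*x^2 + 4*x
∇·V = 10*x^2 + 14*x
At (1, 2): 24.

24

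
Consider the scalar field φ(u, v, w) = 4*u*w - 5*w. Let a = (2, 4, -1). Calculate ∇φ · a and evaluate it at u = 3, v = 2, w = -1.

-15

∂φ/∂u = 4*w
∂φ/∂v = 0
∂φ/∂w = 4*u - 5
∇φ at (3, 2, -1) = (-4, 0, 7)
∇φ · a = (-4)(2) + (0)(4) + (7)(-1) = -15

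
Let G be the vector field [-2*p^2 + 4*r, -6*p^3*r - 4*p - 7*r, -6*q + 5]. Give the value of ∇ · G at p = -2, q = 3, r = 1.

8

∂G₁/∂p = -4*p
∂G₂/∂q = 0
∂G₃/∂r = 0
∇·G = -4*p
At (-2, 3, 1): 8.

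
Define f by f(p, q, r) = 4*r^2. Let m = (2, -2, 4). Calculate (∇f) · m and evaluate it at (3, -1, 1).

∂f/∂p = 0
∂f/∂q = 0
∂f/∂r = 8*r
∇f at (3, -1, 1) = (0, 0, 8)
∇f · m = (0)(2) + (0)(-2) + (8)(4) = 32

32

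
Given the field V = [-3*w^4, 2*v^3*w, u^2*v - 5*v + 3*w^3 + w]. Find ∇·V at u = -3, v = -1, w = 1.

∂V₁/∂u = 0
∂V₂/∂v = 6*v^2*w
∂V₃/∂w = 9*w^2 + 1
∇·V = 6*v^2*w + 9*w^2 + 1
At (-3, -1, 1): 16.

16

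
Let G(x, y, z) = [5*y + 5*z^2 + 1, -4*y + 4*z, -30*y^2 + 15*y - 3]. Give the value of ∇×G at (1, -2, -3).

(131, -30, -5)

(∇×G)₁ = ∂G₃/∂y − ∂G₂/∂z = -60*y + 11
(∇×G)₂ = ∂G₁/∂z − ∂G₃/∂x = 10*z
(∇×G)₃ = ∂G₂/∂x − ∂G₁/∂y = -5
∇×G = (-60*y + 11, 10*z, -5)
At (1, -2, -3): (131, -30, -5).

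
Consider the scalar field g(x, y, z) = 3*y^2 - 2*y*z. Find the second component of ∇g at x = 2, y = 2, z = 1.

10

(∇g)_2 = ∂g/∂y = 6*y - 2*z
At (2, 2, 1): 10.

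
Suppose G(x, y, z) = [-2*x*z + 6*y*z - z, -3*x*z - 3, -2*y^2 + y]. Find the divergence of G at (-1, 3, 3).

-6

∂G₁/∂x = -2*z
∂G₂/∂y = 0
∂G₃/∂z = 0
∇·G = -2*z
At (-1, 3, 3): -6.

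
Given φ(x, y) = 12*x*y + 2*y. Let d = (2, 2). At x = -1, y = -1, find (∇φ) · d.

∂φ/∂x = 12*y
∂φ/∂y = 12*x + 2
∇φ at (-1, -1) = (-12, -10)
∇φ · d = (-12)(2) + (-10)(2) = -44

-44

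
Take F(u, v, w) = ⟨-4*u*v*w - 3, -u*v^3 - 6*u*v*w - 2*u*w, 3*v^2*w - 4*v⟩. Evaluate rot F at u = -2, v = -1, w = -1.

(∇×F)₁ = ∂F₃/∂v − ∂F₂/∂w = 6*u*v + 2*u + 6*v*w - 4
(∇×F)₂ = ∂F₁/∂w − ∂F₃/∂u = -4*u*v
(∇×F)₃ = ∂F₂/∂u − ∂F₁/∂v = 4*u*w - v^3 - 6*v*w - 2*w
∇×F = (6*u*v + 2*u + 6*v*w - 4, -4*u*v, 4*u*w - v^3 - 6*v*w - 2*w)
At (-2, -1, -1): (10, -8, 5).

(10, -8, 5)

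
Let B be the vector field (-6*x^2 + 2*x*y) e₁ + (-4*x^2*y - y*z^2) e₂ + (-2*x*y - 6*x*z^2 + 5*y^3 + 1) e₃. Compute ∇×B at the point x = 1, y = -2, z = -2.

(∇×B)₁ = ∂B₃/∂y − ∂B₂/∂z = -2*x + 15*y^2 + 2*y*z
(∇×B)₂ = ∂B₁/∂z − ∂B₃/∂x = 2*y + 6*z^2
(∇×B)₃ = ∂B₂/∂x − ∂B₁/∂y = -8*x*y - 2*x
∇×B = (-2*x + 15*y^2 + 2*y*z, 2*y + 6*z^2, -8*x*y - 2*x)
At (1, -2, -2): (66, 20, 14).

(66, 20, 14)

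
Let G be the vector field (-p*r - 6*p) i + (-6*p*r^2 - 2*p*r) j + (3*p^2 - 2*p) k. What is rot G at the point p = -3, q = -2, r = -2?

(∇×G)₁ = ∂G₃/∂q − ∂G₂/∂r = 12*p*r + 2*p
(∇×G)₂ = ∂G₁/∂r − ∂G₃/∂p = -7*p + 2
(∇×G)₃ = ∂G₂/∂p − ∂G₁/∂q = -6*r^2 - 2*r
∇×G = (12*p*r + 2*p, -7*p + 2, -6*r^2 - 2*r)
At (-3, -2, -2): (66, 23, -20).

(66, 23, -20)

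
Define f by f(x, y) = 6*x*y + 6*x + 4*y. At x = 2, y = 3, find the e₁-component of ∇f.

(∇f)_1 = ∂f/∂x = 6*y + 6
At (2, 3): 24.

24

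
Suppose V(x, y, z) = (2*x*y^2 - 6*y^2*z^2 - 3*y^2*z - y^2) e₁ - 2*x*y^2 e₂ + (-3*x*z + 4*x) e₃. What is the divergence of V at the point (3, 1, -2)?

-19

∂V₁/∂x = 2*y^2
∂V₂/∂y = -4*x*y
∂V₃/∂z = -3*x
∇·V = -4*x*y - 3*x + 2*y^2
At (3, 1, -2): -19.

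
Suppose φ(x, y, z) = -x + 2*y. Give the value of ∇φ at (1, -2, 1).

(-1, 2, 0)

∂φ/∂x = -1
∂φ/∂y = 2
∂φ/∂z = 0
∇φ = (-1, 2, 0)
At (1, -2, 1): (-1, 2, 0).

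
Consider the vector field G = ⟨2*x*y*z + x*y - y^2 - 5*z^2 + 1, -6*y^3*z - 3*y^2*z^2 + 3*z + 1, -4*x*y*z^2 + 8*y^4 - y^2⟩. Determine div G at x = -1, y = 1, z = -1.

∂G₁/∂x = 2*y*z + y
∂G₂/∂y = -18*y^2*z - 6*y*z^2
∂G₃/∂z = -8*x*y*z
∇·G = -8*x*y*z - 18*y^2*z - 6*y*z^2 + 2*y*z + y
At (-1, 1, -1): 3.

3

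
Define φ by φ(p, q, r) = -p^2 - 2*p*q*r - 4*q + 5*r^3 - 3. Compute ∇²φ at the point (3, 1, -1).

-32

∂²φ/∂p² = -2
∂²φ/∂q² = 0
∂²φ/∂r² = 30*r
∇²φ = 30*r - 2
At (3, 1, -1): -32.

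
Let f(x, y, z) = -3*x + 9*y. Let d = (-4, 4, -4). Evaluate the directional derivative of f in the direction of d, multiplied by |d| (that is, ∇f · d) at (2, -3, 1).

48

∂f/∂x = -3
∂f/∂y = 9
∂f/∂z = 0
∇f at (2, -3, 1) = (-3, 9, 0)
∇f · d = (-3)(-4) + (9)(4) + (0)(-4) = 48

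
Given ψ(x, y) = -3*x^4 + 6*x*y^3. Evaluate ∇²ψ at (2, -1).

∂²ψ/∂x² = -36*x^2
∂²ψ/∂y² = 36*x*y
∇²ψ = -36*x^2 + 36*x*y
At (2, -1): -216.

-216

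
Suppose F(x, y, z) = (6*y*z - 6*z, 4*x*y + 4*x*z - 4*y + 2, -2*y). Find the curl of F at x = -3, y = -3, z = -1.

(∇×F)₁ = ∂F₃/∂y − ∂F₂/∂z = -4*x - 2
(∇×F)₂ = ∂F₁/∂z − ∂F₃/∂x = 6*y - 6
(∇×F)₃ = ∂F₂/∂x − ∂F₁/∂y = 4*y - 2*z
∇×F = (-4*x - 2, 6*y - 6, 4*y - 2*z)
At (-3, -3, -1): (10, -24, -10).

(10, -24, -10)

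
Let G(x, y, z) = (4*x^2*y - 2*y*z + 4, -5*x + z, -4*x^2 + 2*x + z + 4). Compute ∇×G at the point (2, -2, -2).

(-1, 18, -25)

(∇×G)₁ = ∂G₃/∂y − ∂G₂/∂z = -1
(∇×G)₂ = ∂G₁/∂z − ∂G₃/∂x = 8*x - 2*y - 2
(∇×G)₃ = ∂G₂/∂x − ∂G₁/∂y = -4*x^2 + 2*z - 5
∇×G = (-1, 8*x - 2*y - 2, -4*x^2 + 2*z - 5)
At (2, -2, -2): (-1, 18, -25).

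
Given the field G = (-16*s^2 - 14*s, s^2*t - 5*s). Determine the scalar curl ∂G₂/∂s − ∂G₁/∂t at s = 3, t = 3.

∂G₂/∂s = 2*s*t - 5
∂G₁/∂t = 0
Scalar curl = 2*s*t - 5
At (3, 3): 13.

13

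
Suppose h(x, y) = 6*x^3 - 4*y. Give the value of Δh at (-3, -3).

∂²h/∂x² = 36*x
∂²h/∂y² = 0
∇²h = 36*x
At (-3, -3): -108.

-108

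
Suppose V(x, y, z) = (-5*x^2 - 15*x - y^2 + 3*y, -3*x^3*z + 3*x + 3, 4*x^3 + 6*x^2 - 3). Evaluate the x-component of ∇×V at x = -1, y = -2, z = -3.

(∇×V)_1 = ∂V₃/∂y − ∂V₂/∂z
= 0 − (-3*x^3)
= 3*x^3
At (-1, -2, -3): -3.

-3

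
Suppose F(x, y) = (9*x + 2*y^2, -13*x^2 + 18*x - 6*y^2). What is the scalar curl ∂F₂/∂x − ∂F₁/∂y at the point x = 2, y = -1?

-30

∂F₂/∂x = -26*x + 18
∂F₁/∂y = 4*y
Scalar curl = -26*x - 4*y + 18
At (2, -1): -30.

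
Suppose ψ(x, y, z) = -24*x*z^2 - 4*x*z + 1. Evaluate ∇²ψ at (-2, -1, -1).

∂²ψ/∂x² = 0
∂²ψ/∂y² = 0
∂²ψ/∂z² = -48*x
∇²ψ = -48*x
At (-2, -1, -1): 96.

96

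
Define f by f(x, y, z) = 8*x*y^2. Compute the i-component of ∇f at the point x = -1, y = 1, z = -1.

8

(∇f)_1 = ∂f/∂x = 8*y^2
At (-1, 1, -1): 8.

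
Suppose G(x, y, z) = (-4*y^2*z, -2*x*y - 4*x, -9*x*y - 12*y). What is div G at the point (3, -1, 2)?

∂G₁/∂x = 0
∂G₂/∂y = -2*x
∂G₃/∂z = 0
∇·G = -2*x
At (3, -1, 2): -6.

-6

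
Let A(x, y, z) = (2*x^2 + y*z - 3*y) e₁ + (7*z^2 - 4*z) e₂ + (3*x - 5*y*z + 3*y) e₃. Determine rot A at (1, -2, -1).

(∇×A)₁ = ∂A₃/∂y − ∂A₂/∂z = -19*z + 7
(∇×A)₂ = ∂A₁/∂z − ∂A₃/∂x = y - 3
(∇×A)₃ = ∂A₂/∂x − ∂A₁/∂y = -z + 3
∇×A = (-19*z + 7, y - 3, -z + 3)
At (1, -2, -1): (26, -5, 4).

(26, -5, 4)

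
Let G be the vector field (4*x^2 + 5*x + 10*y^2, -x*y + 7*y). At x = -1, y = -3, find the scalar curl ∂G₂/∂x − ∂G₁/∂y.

63

∂G₂/∂x = -y
∂G₁/∂y = 20*y
Scalar curl = -21*y
At (-1, -3): 63.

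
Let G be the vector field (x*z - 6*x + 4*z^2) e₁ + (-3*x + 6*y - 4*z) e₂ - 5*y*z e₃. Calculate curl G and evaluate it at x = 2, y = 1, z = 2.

(∇×G)₁ = ∂G₃/∂y − ∂G₂/∂z = -5*z + 4
(∇×G)₂ = ∂G₁/∂z − ∂G₃/∂x = x + 8*z
(∇×G)₃ = ∂G₂/∂x − ∂G₁/∂y = -3
∇×G = (-5*z + 4, x + 8*z, -3)
At (2, 1, 2): (-6, 18, -3).

(-6, 18, -3)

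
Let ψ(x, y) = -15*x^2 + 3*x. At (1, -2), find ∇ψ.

(-27, 0)

∂ψ/∂x = -30*x + 3
∂ψ/∂y = 0
∇ψ = (-30*x + 3, 0)
At (1, -2): (-27, 0).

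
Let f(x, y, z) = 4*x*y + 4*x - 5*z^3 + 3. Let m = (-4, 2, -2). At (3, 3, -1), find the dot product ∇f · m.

∂f/∂x = 4*y + 4
∂f/∂y = 4*x
∂f/∂z = -15*z^2
∇f at (3, 3, -1) = (16, 12, -15)
∇f · m = (16)(-4) + (12)(2) + (-15)(-2) = -10

-10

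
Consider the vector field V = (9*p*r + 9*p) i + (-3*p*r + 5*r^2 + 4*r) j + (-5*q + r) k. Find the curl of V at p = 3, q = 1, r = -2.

(∇×V)₁ = ∂V₃/∂q − ∂V₂/∂r = 3*p - 10*r - 9
(∇×V)₂ = ∂V₁/∂r − ∂V₃/∂p = 9*p
(∇×V)₃ = ∂V₂/∂p − ∂V₁/∂q = -3*r
∇×V = (3*p - 10*r - 9, 9*p, -3*r)
At (3, 1, -2): (20, 27, 6).

(20, 27, 6)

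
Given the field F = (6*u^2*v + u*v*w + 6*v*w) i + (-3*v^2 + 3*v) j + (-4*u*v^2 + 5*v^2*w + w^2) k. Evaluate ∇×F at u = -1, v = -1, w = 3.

(-38, -1, -21)

(∇×F)₁ = ∂F₃/∂v − ∂F₂/∂w = -8*u*v + 10*v*w
(∇×F)₂ = ∂F₁/∂w − ∂F₃/∂u = u*v + 4*v^2 + 6*v
(∇×F)₃ = ∂F₂/∂u − ∂F₁/∂v = -6*u^2 - u*w - 6*w
∇×F = (-8*u*v + 10*v*w, u*v + 4*v^2 + 6*v, -6*u^2 - u*w - 6*w)
At (-1, -1, 3): (-38, -1, -21).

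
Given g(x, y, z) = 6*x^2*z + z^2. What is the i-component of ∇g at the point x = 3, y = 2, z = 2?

(∇g)_1 = ∂g/∂x = 12*x*z
At (3, 2, 2): 72.

72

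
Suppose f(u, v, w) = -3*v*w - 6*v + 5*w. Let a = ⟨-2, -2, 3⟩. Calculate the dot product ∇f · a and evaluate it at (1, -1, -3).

18

∂f/∂u = 0
∂f/∂v = -3*w - 6
∂f/∂w = -3*v + 5
∇f at (1, -1, -3) = (0, 3, 8)
∇f · a = (0)(-2) + (3)(-2) + (8)(3) = 18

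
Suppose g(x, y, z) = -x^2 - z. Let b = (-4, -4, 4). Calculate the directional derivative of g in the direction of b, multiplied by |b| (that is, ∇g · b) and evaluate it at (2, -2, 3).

∂g/∂x = -2*x
∂g/∂y = 0
∂g/∂z = -1
∇g at (2, -2, 3) = (-4, 0, -1)
∇g · b = (-4)(-4) + (0)(-4) + (-1)(4) = 12

12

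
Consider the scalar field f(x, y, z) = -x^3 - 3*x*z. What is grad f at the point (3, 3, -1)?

(-24, 0, -9)

∂f/∂x = -3*x^2 - 3*z
∂f/∂y = 0
∂f/∂z = -3*x
∇f = (-3*x^2 - 3*z, 0, -3*x)
At (3, 3, -1): (-24, 0, -9).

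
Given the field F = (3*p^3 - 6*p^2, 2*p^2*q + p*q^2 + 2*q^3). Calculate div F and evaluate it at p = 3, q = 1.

∂F₁/∂p = 9*p^2 - 12*p
∂F₂/∂q = 2*p^2 + 2*p*q + 6*q^2
∇·F = 11*p^2 + 2*p*q - 12*p + 6*q^2
At (3, 1): 75.

75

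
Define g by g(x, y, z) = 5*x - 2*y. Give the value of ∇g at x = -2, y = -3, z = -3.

(5, -2, 0)

∂g/∂x = 5
∂g/∂y = -2
∂g/∂z = 0
∇g = (5, -2, 0)
At (-2, -3, -3): (5, -2, 0).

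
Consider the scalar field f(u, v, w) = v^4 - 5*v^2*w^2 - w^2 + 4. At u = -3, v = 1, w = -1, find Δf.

-10

∂²f/∂u² = 0
∂²f/∂v² = 2*(6*v^2 - 5*w^2)
∂²f/∂w² = -2*(5*v^2 + 1)
∇²f = 2*v^2 - 10*w^2 - 2
At (-3, 1, -1): -10.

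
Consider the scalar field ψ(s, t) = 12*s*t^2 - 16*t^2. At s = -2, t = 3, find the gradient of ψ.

∂ψ/∂s = 12*t^2
∂ψ/∂t = 24*s*t - 32*t
∇ψ = (12*t^2, 24*s*t - 32*t)
At (-2, 3): (108, -240).

(108, -240)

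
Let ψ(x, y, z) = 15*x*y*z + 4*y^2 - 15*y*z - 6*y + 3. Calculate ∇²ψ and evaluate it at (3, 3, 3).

∂²ψ/∂x² = 0
∂²ψ/∂y² = 8
∂²ψ/∂z² = 0
∇²ψ = 8
At (3, 3, 3): 8.

8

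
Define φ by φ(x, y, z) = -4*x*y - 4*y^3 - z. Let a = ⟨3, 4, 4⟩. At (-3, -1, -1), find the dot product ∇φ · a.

8

∂φ/∂x = -4*y
∂φ/∂y = -4*x - 12*y^2
∂φ/∂z = -1
∇φ at (-3, -1, -1) = (4, 0, -1)
∇φ · a = (4)(3) + (0)(4) + (-1)(4) = 8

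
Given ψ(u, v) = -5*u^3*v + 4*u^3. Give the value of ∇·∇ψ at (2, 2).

-72

∂²ψ/∂u² = 6*u*(-5*v + 4)
∂²ψ/∂v² = 0
∇²ψ = -30*u*v + 24*u
At (2, 2): -72.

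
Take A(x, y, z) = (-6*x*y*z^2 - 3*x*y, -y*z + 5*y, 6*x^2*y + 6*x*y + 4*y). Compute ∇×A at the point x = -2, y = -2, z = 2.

(∇×A)₁ = ∂A₃/∂y − ∂A₂/∂z = 6*x^2 + 6*x + y + 4
(∇×A)₂ = ∂A₁/∂z − ∂A₃/∂x = -12*x*y*z - 12*x*y - 6*y
(∇×A)₃ = ∂A₂/∂x − ∂A₁/∂y = 6*x*z^2 + 3*x
∇×A = (6*x^2 + 6*x + y + 4, -12*x*y*z - 12*x*y - 6*y, 6*x*z^2 + 3*x)
At (-2, -2, 2): (14, -132, -54).

(14, -132, -54)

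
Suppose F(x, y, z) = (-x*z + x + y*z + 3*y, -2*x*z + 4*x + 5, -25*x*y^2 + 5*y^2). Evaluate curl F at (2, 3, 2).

(∇×F)₁ = ∂F₃/∂y − ∂F₂/∂z = -50*x*y + 2*x + 10*y
(∇×F)₂ = ∂F₁/∂z − ∂F₃/∂x = -x + 25*y^2 + y
(∇×F)₃ = ∂F₂/∂x − ∂F₁/∂y = -3*z + 1
∇×F = (-50*x*y + 2*x + 10*y, -x + 25*y^2 + y, -3*z + 1)
At (2, 3, 2): (-266, 226, -5).

(-266, 226, -5)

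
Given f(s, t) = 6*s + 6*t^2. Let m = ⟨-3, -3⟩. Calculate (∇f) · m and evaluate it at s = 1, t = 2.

∂f/∂s = 6
∂f/∂t = 12*t
∇f at (1, 2) = (6, 24)
∇f · m = (6)(-3) + (24)(-3) = -90

-90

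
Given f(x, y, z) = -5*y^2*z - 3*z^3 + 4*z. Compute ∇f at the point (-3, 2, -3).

∂f/∂x = 0
∂f/∂y = -10*y*z
∂f/∂z = -5*y^2 - 9*z^2 + 4
∇f = (0, -10*y*z, -5*y^2 - 9*z^2 + 4)
At (-3, 2, -3): (0, 60, -97).

(0, 60, -97)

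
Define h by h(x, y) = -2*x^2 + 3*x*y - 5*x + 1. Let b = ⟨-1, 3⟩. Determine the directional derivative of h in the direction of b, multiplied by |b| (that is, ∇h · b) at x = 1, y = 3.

∂h/∂x = -4*x + 3*y - 5
∂h/∂y = 3*x
∇h at (1, 3) = (0, 3)
∇h · b = (0)(-1) + (3)(3) = 9

9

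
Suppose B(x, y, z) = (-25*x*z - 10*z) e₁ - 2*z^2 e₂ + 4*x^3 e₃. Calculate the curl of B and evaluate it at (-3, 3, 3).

(∇×B)₁ = ∂B₃/∂y − ∂B₂/∂z = 4*z
(∇×B)₂ = ∂B₁/∂z − ∂B₃/∂x = -12*x^2 - 25*x - 10
(∇×B)₃ = ∂B₂/∂x − ∂B₁/∂y = 0
∇×B = (4*z, -12*x^2 - 25*x - 10, 0)
At (-3, 3, 3): (12, -43, 0).

(12, -43, 0)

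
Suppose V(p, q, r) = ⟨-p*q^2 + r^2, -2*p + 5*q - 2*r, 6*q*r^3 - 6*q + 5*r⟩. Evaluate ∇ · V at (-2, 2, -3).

∂V₁/∂p = -q^2
∂V₂/∂q = 5
∂V₃/∂r = 18*q*r^2 + 5
∇·V = -q^2 + 18*q*r^2 + 10
At (-2, 2, -3): 330.

330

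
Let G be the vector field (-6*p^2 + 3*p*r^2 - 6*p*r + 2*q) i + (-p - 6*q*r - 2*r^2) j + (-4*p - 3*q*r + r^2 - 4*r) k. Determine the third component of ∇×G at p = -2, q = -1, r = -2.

(∇×G)_3 = ∂G₂/∂p − ∂G₁/∂q
= -1 − (2)
= -3
At (-2, -1, -2): -3.

-3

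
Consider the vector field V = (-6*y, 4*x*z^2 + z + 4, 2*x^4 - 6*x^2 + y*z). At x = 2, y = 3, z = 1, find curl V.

(∇×V)₁ = ∂V₃/∂y − ∂V₂/∂z = -8*x*z + z - 1
(∇×V)₂ = ∂V₁/∂z − ∂V₃/∂x = -8*x^3 + 12*x
(∇×V)₃ = ∂V₂/∂x − ∂V₁/∂y = 4*z^2 + 6
∇×V = (-8*x*z + z - 1, -8*x^3 + 12*x, 4*z^2 + 6)
At (2, 3, 1): (-16, -40, 10).

(-16, -40, 10)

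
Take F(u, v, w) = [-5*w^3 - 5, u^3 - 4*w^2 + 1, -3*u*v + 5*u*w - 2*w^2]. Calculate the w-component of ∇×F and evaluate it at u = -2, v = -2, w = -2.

(∇×F)_3 = ∂F₂/∂u − ∂F₁/∂v
= 3*u^2 − (0)
= 3*u^2
At (-2, -2, -2): 12.

12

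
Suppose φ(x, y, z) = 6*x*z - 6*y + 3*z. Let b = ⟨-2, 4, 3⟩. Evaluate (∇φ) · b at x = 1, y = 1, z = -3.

39

∂φ/∂x = 6*z
∂φ/∂y = -6
∂φ/∂z = 6*x + 3
∇φ at (1, 1, -3) = (-18, -6, 9)
∇φ · b = (-18)(-2) + (-6)(4) + (9)(3) = 39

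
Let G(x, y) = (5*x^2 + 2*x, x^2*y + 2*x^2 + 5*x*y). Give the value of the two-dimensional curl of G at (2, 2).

26

∂G₂/∂x = 2*x*y + 4*x + 5*y
∂G₁/∂y = 0
Scalar curl = 2*x*y + 4*x + 5*y
At (2, 2): 26.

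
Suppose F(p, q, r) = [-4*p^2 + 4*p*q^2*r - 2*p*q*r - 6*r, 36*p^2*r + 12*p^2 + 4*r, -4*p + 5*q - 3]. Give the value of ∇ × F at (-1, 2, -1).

(∇×F)₁ = ∂F₃/∂q − ∂F₂/∂r = -36*p^2 + 1
(∇×F)₂ = ∂F₁/∂r − ∂F₃/∂p = 4*p*q^2 - 2*p*q - 2
(∇×F)₃ = ∂F₂/∂p − ∂F₁/∂q = -8*p*q*r + 74*p*r + 24*p
∇×F = (-36*p^2 + 1, 4*p*q^2 - 2*p*q - 2, -8*p*q*r + 74*p*r + 24*p)
At (-1, 2, -1): (-35, -14, 34).

(-35, -14, 34)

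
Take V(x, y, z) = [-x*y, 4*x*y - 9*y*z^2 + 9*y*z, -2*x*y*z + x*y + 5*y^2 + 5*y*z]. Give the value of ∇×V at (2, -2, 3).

(∇×V)₁ = ∂V₃/∂y − ∂V₂/∂z = -2*x*z + x + 18*y*z + y + 5*z
(∇×V)₂ = ∂V₁/∂z − ∂V₃/∂x = 2*y*z - y
(∇×V)₃ = ∂V₂/∂x − ∂V₁/∂y = x + 4*y
∇×V = (-2*x*z + x + 18*y*z + y + 5*z, 2*y*z - y, x + 4*y)
At (2, -2, 3): (-105, -10, -6).

(-105, -10, -6)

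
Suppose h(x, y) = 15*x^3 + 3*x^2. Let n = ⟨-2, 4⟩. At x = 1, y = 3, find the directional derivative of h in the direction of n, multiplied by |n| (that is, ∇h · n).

-102

∂h/∂x = 45*x^2 + 6*x
∂h/∂y = 0
∇h at (1, 3) = (51, 0)
∇h · n = (51)(-2) + (0)(4) = -102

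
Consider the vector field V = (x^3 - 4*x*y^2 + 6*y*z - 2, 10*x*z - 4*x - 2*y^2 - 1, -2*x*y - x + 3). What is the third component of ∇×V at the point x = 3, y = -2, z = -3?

(∇×V)_3 = ∂V₂/∂x − ∂V₁/∂y
= 10*z - 4 − (-8*x*y + 6*z)
= 8*x*y + 4*z - 4
At (3, -2, -3): -64.

-64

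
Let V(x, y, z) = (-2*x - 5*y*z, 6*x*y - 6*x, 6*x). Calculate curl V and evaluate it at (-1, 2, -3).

(∇×V)₁ = ∂V₃/∂y − ∂V₂/∂z = 0
(∇×V)₂ = ∂V₁/∂z − ∂V₃/∂x = -5*y - 6
(∇×V)₃ = ∂V₂/∂x − ∂V₁/∂y = 6*y + 5*z - 6
∇×V = (0, -5*y - 6, 6*y + 5*z - 6)
At (-1, 2, -3): (0, -16, -9).

(0, -16, -9)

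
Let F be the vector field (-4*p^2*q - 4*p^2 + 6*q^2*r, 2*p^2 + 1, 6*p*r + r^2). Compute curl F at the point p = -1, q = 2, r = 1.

(0, 18, -24)

(∇×F)₁ = ∂F₃/∂q − ∂F₂/∂r = 0
(∇×F)₂ = ∂F₁/∂r − ∂F₃/∂p = 6*q^2 - 6*r
(∇×F)₃ = ∂F₂/∂p − ∂F₁/∂q = 4*p^2 + 4*p - 12*q*r
∇×F = (0, 6*q^2 - 6*r, 4*p^2 + 4*p - 12*q*r)
At (-1, 2, 1): (0, 18, -24).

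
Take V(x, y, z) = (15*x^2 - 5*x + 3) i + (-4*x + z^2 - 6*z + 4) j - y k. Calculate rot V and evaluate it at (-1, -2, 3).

(∇×V)₁ = ∂V₃/∂y − ∂V₂/∂z = -2*z + 5
(∇×V)₂ = ∂V₁/∂z − ∂V₃/∂x = 0
(∇×V)₃ = ∂V₂/∂x − ∂V₁/∂y = -4
∇×V = (-2*z + 5, 0, -4)
At (-1, -2, 3): (-1, 0, -4).

(-1, 0, -4)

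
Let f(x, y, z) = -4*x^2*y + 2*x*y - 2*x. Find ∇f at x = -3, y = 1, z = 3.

(24, -42, 0)

∂f/∂x = -8*x*y + 2*y - 2
∂f/∂y = -4*x^2 + 2*x
∂f/∂z = 0
∇f = (-8*x*y + 2*y - 2, -4*x^2 + 2*x, 0)
At (-3, 1, 3): (24, -42, 0).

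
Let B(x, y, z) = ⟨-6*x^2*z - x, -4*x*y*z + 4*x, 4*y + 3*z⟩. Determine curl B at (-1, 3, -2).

(∇×B)₁ = ∂B₃/∂y − ∂B₂/∂z = 4*x*y + 4
(∇×B)₂ = ∂B₁/∂z − ∂B₃/∂x = -6*x^2
(∇×B)₃ = ∂B₂/∂x − ∂B₁/∂y = -4*y*z + 4
∇×B = (4*x*y + 4, -6*x^2, -4*y*z + 4)
At (-1, 3, -2): (-8, -6, 28).

(-8, -6, 28)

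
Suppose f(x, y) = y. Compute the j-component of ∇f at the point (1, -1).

(∇f)_2 = ∂f/∂y = 1
At (1, -1): 1.

1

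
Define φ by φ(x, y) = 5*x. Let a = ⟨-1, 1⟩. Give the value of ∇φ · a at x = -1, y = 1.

-5

∂φ/∂x = 5
∂φ/∂y = 0
∇φ at (-1, 1) = (5, 0)
∇φ · a = (5)(-1) + (0)(1) = -5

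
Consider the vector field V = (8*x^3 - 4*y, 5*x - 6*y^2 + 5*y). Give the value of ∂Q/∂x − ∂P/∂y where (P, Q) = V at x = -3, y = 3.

∂V₂/∂x = 5
∂V₁/∂y = -4
Scalar curl = 9
At (-3, 3): 9.

9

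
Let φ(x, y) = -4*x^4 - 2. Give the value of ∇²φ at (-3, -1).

∂²φ/∂x² = -48*x^2
∂²φ/∂y² = 0
∇²φ = -48*x^2
At (-3, -1): -432.

-432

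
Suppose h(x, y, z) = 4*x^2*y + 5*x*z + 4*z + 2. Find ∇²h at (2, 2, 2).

16

∂²h/∂x² = 8*y
∂²h/∂y² = 0
∂²h/∂z² = 0
∇²h = 8*y
At (2, 2, 2): 16.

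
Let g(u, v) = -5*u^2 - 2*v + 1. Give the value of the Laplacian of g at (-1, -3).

-10

∂²g/∂u² = -10
∂²g/∂v² = 0
∇²g = -10
At (-1, -3): -10.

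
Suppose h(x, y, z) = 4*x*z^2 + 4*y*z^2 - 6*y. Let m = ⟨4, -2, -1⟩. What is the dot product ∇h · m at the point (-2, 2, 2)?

∂h/∂x = 4*z^2
∂h/∂y = 4*z^2 - 6
∂h/∂z = 8*x*z + 8*y*z
∇h at (-2, 2, 2) = (16, 10, 0)
∇h · m = (16)(4) + (10)(-2) + (0)(-1) = 44

44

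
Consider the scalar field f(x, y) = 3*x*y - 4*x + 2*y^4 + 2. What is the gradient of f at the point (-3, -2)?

∂f/∂x = 3*y - 4
∂f/∂y = 3*x + 8*y^3
∇f = (3*y - 4, 3*x + 8*y^3)
At (-3, -2): (-10, -73).

(-10, -73)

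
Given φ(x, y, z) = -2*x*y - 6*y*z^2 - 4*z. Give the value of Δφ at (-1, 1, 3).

∂²φ/∂x² = 0
∂²φ/∂y² = 0
∂²φ/∂z² = -12*y
∇²φ = -12*y
At (-1, 1, 3): -12.

-12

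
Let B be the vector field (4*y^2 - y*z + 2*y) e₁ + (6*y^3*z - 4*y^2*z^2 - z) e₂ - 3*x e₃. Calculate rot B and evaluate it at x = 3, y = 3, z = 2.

(∇×B)₁ = ∂B₃/∂y − ∂B₂/∂z = -6*y^3 + 8*y^2*z + 1
(∇×B)₂ = ∂B₁/∂z − ∂B₃/∂x = -y + 3
(∇×B)₃ = ∂B₂/∂x − ∂B₁/∂y = -8*y + z - 2
∇×B = (-6*y^3 + 8*y^2*z + 1, -y + 3, -8*y + z - 2)
At (3, 3, 2): (-17, 0, -24).

(-17, 0, -24)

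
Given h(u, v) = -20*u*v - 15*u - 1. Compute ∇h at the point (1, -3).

∂h/∂u = -20*v - 15
∂h/∂v = -20*u
∇h = (-20*v - 15, -20*u)
At (1, -3): (45, -20).

(45, -20)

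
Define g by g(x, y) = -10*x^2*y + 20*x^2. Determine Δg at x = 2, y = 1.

∂²g/∂x² = 20*(-y + 2)
∂²g/∂y² = 0
∇²g = -20*y + 40
At (2, 1): 20.

20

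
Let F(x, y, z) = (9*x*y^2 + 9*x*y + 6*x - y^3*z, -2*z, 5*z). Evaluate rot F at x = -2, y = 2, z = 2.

(∇×F)₁ = ∂F₃/∂y − ∂F₂/∂z = 2
(∇×F)₂ = ∂F₁/∂z − ∂F₃/∂x = -y^3
(∇×F)₃ = ∂F₂/∂x − ∂F₁/∂y = -18*x*y - 9*x + 3*y^2*z
∇×F = (2, -y^3, -18*x*y - 9*x + 3*y^2*z)
At (-2, 2, 2): (2, -8, 114).

(2, -8, 114)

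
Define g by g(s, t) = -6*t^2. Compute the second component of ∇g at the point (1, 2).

(∇g)_2 = ∂g/∂t = -12*t
At (1, 2): -24.

-24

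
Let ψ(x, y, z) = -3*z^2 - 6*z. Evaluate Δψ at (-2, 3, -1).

∂²ψ/∂x² = 0
∂²ψ/∂y² = 0
∂²ψ/∂z² = -6
∇²ψ = -6
At (-2, 3, -1): -6.

-6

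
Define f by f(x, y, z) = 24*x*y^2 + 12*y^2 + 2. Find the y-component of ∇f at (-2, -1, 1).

(∇f)_2 = ∂f/∂y = 48*x*y + 24*y
At (-2, -1, 1): 72.

72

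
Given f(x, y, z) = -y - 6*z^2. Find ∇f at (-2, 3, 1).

∂f/∂x = 0
∂f/∂y = -1
∂f/∂z = -12*z
∇f = (0, -1, -12*z)
At (-2, 3, 1): (0, -1, -12).

(0, -1, -12)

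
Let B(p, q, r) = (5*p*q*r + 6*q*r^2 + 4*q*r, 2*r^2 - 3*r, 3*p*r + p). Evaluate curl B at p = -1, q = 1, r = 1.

(-1, 7, -5)

(∇×B)₁ = ∂B₃/∂q − ∂B₂/∂r = -4*r + 3
(∇×B)₂ = ∂B₁/∂r − ∂B₃/∂p = 5*p*q + 12*q*r + 4*q - 3*r - 1
(∇×B)₃ = ∂B₂/∂p − ∂B₁/∂q = -5*p*r - 6*r^2 - 4*r
∇×B = (-4*r + 3, 5*p*q + 12*q*r + 4*q - 3*r - 1, -5*p*r - 6*r^2 - 4*r)
At (-1, 1, 1): (-1, 7, -5).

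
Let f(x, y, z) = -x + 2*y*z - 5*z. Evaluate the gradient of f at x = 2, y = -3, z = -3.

∂f/∂x = -1
∂f/∂y = 2*z
∂f/∂z = 2*y - 5
∇f = (-1, 2*z, 2*y - 5)
At (2, -3, -3): (-1, -6, -11).

(-1, -6, -11)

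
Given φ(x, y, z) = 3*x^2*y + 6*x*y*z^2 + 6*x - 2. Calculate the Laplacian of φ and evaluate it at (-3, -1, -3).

∂²φ/∂x² = 6*y
∂²φ/∂y² = 0
∂²φ/∂z² = 12*x*y
∇²φ = 12*x*y + 6*y
At (-3, -1, -3): 30.

30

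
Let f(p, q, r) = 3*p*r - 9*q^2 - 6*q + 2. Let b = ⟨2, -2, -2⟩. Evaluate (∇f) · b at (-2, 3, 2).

144

∂f/∂p = 3*r
∂f/∂q = -18*q - 6
∂f/∂r = 3*p
∇f at (-2, 3, 2) = (6, -60, -6)
∇f · b = (6)(2) + (-60)(-2) + (-6)(-2) = 144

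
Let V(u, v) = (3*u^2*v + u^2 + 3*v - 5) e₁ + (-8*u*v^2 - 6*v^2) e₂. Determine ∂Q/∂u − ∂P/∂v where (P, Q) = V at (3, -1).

-38

∂V₂/∂u = -8*v^2
∂V₁/∂v = 3*u^2 + 3
Scalar curl = -3*u^2 - 8*v^2 - 3
At (3, -1): -38.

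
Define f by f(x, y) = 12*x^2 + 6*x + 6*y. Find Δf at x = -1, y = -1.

24

∂²f/∂x² = 24
∂²f/∂y² = 0
∇²f = 24
At (-1, -1): 24.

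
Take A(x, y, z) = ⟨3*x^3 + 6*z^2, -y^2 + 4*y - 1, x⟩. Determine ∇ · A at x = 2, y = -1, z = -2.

∂A₁/∂x = 9*x^2
∂A₂/∂y = -2*y + 4
∂A₃/∂z = 0
∇·A = 9*x^2 - 2*y + 4
At (2, -1, -2): 42.

42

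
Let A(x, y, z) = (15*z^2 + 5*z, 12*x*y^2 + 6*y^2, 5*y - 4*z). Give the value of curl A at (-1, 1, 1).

(5, 35, 12)

(∇×A)₁ = ∂A₃/∂y − ∂A₂/∂z = 5
(∇×A)₂ = ∂A₁/∂z − ∂A₃/∂x = 30*z + 5
(∇×A)₃ = ∂A₂/∂x − ∂A₁/∂y = 12*y^2
∇×A = (5, 30*z + 5, 12*y^2)
At (-1, 1, 1): (5, 35, 12).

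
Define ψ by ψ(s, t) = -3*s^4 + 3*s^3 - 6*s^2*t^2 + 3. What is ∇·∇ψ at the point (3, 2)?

∂²ψ/∂s² = 6*(-6*s^2 + 3*s - 2*t^2)
∂²ψ/∂t² = -12*s^2
∇²ψ = -48*s^2 + 18*s - 12*t^2
At (3, 2): -426.

-426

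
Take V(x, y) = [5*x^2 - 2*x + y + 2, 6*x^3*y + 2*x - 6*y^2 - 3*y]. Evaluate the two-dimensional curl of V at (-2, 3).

∂V₂/∂x = 18*x^2*y + 2
∂V₁/∂y = 1
Scalar curl = 18*x^2*y + 1
At (-2, 3): 217.

217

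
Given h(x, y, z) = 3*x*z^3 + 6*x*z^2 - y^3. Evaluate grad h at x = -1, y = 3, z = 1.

(9, -27, -21)

∂h/∂x = 3*z^3 + 6*z^2
∂h/∂y = -3*y^2
∂h/∂z = 9*x*z^2 + 12*x*z
∇h = (3*z^3 + 6*z^2, -3*y^2, 9*x*z^2 + 12*x*z)
At (-1, 3, 1): (9, -27, -21).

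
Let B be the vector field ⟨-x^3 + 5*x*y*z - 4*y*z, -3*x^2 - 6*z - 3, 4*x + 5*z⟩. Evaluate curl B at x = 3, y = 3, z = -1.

(6, 29, -7)

(∇×B)₁ = ∂B₃/∂y − ∂B₂/∂z = 6
(∇×B)₂ = ∂B₁/∂z − ∂B₃/∂x = 5*x*y - 4*y - 4
(∇×B)₃ = ∂B₂/∂x − ∂B₁/∂y = -5*x*z - 6*x + 4*z
∇×B = (6, 5*x*y - 4*y - 4, -5*x*z - 6*x + 4*z)
At (3, 3, -1): (6, 29, -7).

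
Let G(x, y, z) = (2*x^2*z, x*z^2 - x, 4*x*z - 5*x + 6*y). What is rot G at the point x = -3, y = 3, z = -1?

(∇×G)₁ = ∂G₃/∂y − ∂G₂/∂z = -2*x*z + 6
(∇×G)₂ = ∂G₁/∂z − ∂G₃/∂x = 2*x^2 - 4*z + 5
(∇×G)₃ = ∂G₂/∂x − ∂G₁/∂y = z^2 - 1
∇×G = (-2*x*z + 6, 2*x^2 - 4*z + 5, z^2 - 1)
At (-3, 3, -1): (0, 27, 0).

(0, 27, 0)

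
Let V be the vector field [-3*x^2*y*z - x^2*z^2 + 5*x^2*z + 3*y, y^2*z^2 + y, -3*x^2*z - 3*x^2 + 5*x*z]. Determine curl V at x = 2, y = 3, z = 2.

(∇×V)₁ = ∂V₃/∂y − ∂V₂/∂z = -2*y^2*z
(∇×V)₂ = ∂V₁/∂z − ∂V₃/∂x = -3*x^2*y - 2*x^2*z + 5*x^2 + 6*x*z + 6*x - 5*z
(∇×V)₃ = ∂V₂/∂x − ∂V₁/∂y = 3*x^2*z - 3
∇×V = (-2*y^2*z, -3*x^2*y - 2*x^2*z + 5*x^2 + 6*x*z + 6*x - 5*z, 3*x^2*z - 3)
At (2, 3, 2): (-36, -6, 21).

(-36, -6, 21)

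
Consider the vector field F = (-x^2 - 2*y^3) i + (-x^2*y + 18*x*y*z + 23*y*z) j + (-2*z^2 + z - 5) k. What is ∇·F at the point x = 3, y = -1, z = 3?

∂F₁/∂x = -2*x
∂F₂/∂y = -x^2 + 18*x*z + 23*z
∂F₃/∂z = -4*z + 1
∇·F = -x^2 + 18*x*z - 2*x + 19*z + 1
At (3, -1, 3): 205.

205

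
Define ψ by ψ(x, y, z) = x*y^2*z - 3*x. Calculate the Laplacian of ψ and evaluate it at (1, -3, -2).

∂²ψ/∂x² = 0
∂²ψ/∂y² = 2*x*z
∂²ψ/∂z² = 0
∇²ψ = 2*x*z
At (1, -3, -2): -4.

-4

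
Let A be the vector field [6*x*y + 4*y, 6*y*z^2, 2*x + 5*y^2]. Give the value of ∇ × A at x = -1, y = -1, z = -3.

(∇×A)₁ = ∂A₃/∂y − ∂A₂/∂z = -12*y*z + 10*y
(∇×A)₂ = ∂A₁/∂z − ∂A₃/∂x = -2
(∇×A)₃ = ∂A₂/∂x − ∂A₁/∂y = -6*x - 4
∇×A = (-12*y*z + 10*y, -2, -6*x - 4)
At (-1, -1, -3): (-46, -2, 2).

(-46, -2, 2)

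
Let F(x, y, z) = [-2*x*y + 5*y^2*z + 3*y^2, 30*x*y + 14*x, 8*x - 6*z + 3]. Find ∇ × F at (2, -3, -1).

(0, 37, -84)

(∇×F)₁ = ∂F₃/∂y − ∂F₂/∂z = 0
(∇×F)₂ = ∂F₁/∂z − ∂F₃/∂x = 5*y^2 - 8
(∇×F)₃ = ∂F₂/∂x − ∂F₁/∂y = 2*x - 10*y*z + 24*y + 14
∇×F = (0, 5*y^2 - 8, 2*x - 10*y*z + 24*y + 14)
At (2, -3, -1): (0, 37, -84).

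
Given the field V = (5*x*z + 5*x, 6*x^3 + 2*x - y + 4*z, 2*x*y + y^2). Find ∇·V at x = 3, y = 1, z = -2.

-6

∂V₁/∂x = 5*z + 5
∂V₂/∂y = -1
∂V₃/∂z = 0
∇·V = 5*z + 4
At (3, 1, -2): -6.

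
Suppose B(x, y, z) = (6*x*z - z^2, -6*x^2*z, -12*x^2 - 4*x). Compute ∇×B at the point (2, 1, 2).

(∇×B)₁ = ∂B₃/∂y − ∂B₂/∂z = 6*x^2
(∇×B)₂ = ∂B₁/∂z − ∂B₃/∂x = 30*x - 2*z + 4
(∇×B)₃ = ∂B₂/∂x − ∂B₁/∂y = -12*x*z
∇×B = (6*x^2, 30*x - 2*z + 4, -12*x*z)
At (2, 1, 2): (24, 60, -48).

(24, 60, -48)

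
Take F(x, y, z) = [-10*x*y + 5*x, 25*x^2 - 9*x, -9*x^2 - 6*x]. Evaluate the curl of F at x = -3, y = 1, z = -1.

(∇×F)₁ = ∂F₃/∂y − ∂F₂/∂z = 0
(∇×F)₂ = ∂F₁/∂z − ∂F₃/∂x = 18*x + 6
(∇×F)₃ = ∂F₂/∂x − ∂F₁/∂y = 60*x - 9
∇×F = (0, 18*x + 6, 60*x - 9)
At (-3, 1, -1): (0, -48, -189).

(0, -48, -189)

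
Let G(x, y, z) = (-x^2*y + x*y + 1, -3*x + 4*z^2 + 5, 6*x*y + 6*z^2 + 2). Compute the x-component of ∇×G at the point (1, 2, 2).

-10

(∇×G)_1 = ∂G₃/∂y − ∂G₂/∂z
= 6*x − (8*z)
= 6*x - 8*z
At (1, 2, 2): -10.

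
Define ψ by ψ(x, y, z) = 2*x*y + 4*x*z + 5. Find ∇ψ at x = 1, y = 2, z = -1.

∂ψ/∂x = 2*y + 4*z
∂ψ/∂y = 2*x
∂ψ/∂z = 4*x
∇ψ = (2*y + 4*z, 2*x, 4*x)
At (1, 2, -1): (0, 2, 4).

(0, 2, 4)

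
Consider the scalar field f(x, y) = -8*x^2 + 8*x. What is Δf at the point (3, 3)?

-16

∂²f/∂x² = -16
∂²f/∂y² = 0
∇²f = -16
At (3, 3): -16.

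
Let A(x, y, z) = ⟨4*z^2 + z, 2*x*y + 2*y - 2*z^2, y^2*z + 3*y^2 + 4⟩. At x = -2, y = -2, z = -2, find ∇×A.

(-12, -15, -4)

(∇×A)₁ = ∂A₃/∂y − ∂A₂/∂z = 2*y*z + 6*y + 4*z
(∇×A)₂ = ∂A₁/∂z − ∂A₃/∂x = 8*z + 1
(∇×A)₃ = ∂A₂/∂x − ∂A₁/∂y = 2*y
∇×A = (2*y*z + 6*y + 4*z, 8*z + 1, 2*y)
At (-2, -2, -2): (-12, -15, -4).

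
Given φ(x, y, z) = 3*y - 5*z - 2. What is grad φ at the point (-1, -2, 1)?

∂φ/∂x = 0
∂φ/∂y = 3
∂φ/∂z = -5
∇φ = (0, 3, -5)
At (-1, -2, 1): (0, 3, -5).

(0, 3, -5)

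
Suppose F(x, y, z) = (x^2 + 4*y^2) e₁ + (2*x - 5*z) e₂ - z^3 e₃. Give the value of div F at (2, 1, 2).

-8

∂F₁/∂x = 2*x
∂F₂/∂y = 0
∂F₃/∂z = -3*z^2
∇·F = 2*x - 3*z^2
At (2, 1, 2): -8.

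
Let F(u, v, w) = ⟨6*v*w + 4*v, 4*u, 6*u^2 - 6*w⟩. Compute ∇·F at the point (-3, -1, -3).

-6

∂F₁/∂u = 0
∂F₂/∂v = 0
∂F₃/∂w = -6
∇·F = -6
At (-3, -1, -3): -6.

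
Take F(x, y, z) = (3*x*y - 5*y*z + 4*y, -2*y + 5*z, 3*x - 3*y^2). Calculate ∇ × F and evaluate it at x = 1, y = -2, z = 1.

(7, 7, -2)

(∇×F)₁ = ∂F₃/∂y − ∂F₂/∂z = -6*y - 5
(∇×F)₂ = ∂F₁/∂z − ∂F₃/∂x = -5*y - 3
(∇×F)₃ = ∂F₂/∂x − ∂F₁/∂y = -3*x + 5*z - 4
∇×F = (-6*y - 5, -5*y - 3, -3*x + 5*z - 4)
At (1, -2, 1): (7, 7, -2).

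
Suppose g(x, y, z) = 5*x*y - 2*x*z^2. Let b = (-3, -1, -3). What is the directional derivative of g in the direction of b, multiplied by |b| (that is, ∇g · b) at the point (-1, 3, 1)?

-46

∂g/∂x = 5*y - 2*z^2
∂g/∂y = 5*x
∂g/∂z = -4*x*z
∇g at (-1, 3, 1) = (13, -5, 4)
∇g · b = (13)(-3) + (-5)(-1) + (4)(-3) = -46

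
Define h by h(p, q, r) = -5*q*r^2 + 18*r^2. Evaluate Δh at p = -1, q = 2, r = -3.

∂²h/∂p² = 0
∂²h/∂q² = 0
∂²h/∂r² = 2*(-5*q + 18)
∇²h = -10*q + 36
At (-1, 2, -3): 16.

16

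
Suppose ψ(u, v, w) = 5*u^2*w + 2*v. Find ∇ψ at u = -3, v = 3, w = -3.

(90, 2, 45)

∂ψ/∂u = 10*u*w
∂ψ/∂v = 2
∂ψ/∂w = 5*u^2
∇ψ = (10*u*w, 2, 5*u^2)
At (-3, 3, -3): (90, 2, 45).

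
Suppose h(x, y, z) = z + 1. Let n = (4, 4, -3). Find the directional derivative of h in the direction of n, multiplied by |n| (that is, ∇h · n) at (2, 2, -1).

-3

∂h/∂x = 0
∂h/∂y = 0
∂h/∂z = 1
∇h at (2, 2, -1) = (0, 0, 1)
∇h · n = (0)(4) + (0)(4) + (1)(-3) = -3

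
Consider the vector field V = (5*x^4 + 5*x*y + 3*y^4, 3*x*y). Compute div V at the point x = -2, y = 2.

∂V₁/∂x = 20*x^3 + 5*y
∂V₂/∂y = 3*x
∇·V = 20*x^3 + 3*x + 5*y
At (-2, 2): -156.

-156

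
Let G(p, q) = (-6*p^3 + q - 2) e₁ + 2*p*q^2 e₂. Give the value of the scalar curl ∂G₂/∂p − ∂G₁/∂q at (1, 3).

∂G₂/∂p = 2*q^2
∂G₁/∂q = 1
Scalar curl = 2*q^2 - 1
At (1, 3): 17.

17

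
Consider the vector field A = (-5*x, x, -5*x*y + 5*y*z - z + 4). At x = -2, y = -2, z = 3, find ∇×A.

(25, -10, 1)

(∇×A)₁ = ∂A₃/∂y − ∂A₂/∂z = -5*x + 5*z
(∇×A)₂ = ∂A₁/∂z − ∂A₃/∂x = 5*y
(∇×A)₃ = ∂A₂/∂x − ∂A₁/∂y = 1
∇×A = (-5*x + 5*z, 5*y, 1)
At (-2, -2, 3): (25, -10, 1).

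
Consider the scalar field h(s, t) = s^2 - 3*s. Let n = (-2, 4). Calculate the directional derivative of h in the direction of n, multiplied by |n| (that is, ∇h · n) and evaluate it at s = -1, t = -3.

10

∂h/∂s = 2*s - 3
∂h/∂t = 0
∇h at (-1, -3) = (-5, 0)
∇h · n = (-5)(-2) + (0)(4) = 10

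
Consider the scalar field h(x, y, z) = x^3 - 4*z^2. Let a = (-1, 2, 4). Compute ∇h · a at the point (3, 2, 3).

∂h/∂x = 3*x^2
∂h/∂y = 0
∂h/∂z = -8*z
∇h at (3, 2, 3) = (27, 0, -24)
∇h · a = (27)(-1) + (0)(2) + (-24)(4) = -123

-123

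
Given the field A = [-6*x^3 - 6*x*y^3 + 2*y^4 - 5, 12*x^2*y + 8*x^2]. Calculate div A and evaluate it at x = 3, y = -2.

∂A₁/∂x = -18*x^2 - 6*y^3
∂A₂/∂y = 12*x^2
∇·A = -6*x^2 - 6*y^3
At (3, -2): -6.

-6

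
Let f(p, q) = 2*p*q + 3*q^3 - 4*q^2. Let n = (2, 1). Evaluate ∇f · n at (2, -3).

∂f/∂p = 2*q
∂f/∂q = 2*p + 9*q^2 - 8*q
∇f at (2, -3) = (-6, 109)
∇f · n = (-6)(2) + (109)(1) = 97

97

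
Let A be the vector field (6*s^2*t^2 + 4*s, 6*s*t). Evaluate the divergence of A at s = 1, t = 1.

22

∂A₁/∂s = 12*s*t^2 + 4
∂A₂/∂t = 6*s
∇·A = 12*s*t^2 + 6*s + 4
At (1, 1): 22.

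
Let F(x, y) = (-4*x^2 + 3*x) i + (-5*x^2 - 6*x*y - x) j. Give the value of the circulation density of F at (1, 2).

∂F₂/∂x = -10*x - 6*y - 1
∂F₁/∂y = 0
Scalar curl = -10*x - 6*y - 1
At (1, 2): -23.

-23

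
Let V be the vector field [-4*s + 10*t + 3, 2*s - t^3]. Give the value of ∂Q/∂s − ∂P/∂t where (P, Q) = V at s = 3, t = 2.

-8

∂V₂/∂s = 2
∂V₁/∂t = 10
Scalar curl = -8
At (3, 2): -8.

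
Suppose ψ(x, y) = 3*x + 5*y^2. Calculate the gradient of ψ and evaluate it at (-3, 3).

∂ψ/∂x = 3
∂ψ/∂y = 10*y
∇ψ = (3, 10*y)
At (-3, 3): (3, 30).

(3, 30)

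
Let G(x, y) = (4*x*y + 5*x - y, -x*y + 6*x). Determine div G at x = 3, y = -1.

∂G₁/∂x = 4*y + 5
∂G₂/∂y = -x
∇·G = -x + 4*y + 5
At (3, -1): -2.

-2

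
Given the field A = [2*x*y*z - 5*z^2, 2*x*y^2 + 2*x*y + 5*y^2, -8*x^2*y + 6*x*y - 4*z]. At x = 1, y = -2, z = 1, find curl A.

(-2, -34, 2)

(∇×A)₁ = ∂A₃/∂y − ∂A₂/∂z = -8*x^2 + 6*x
(∇×A)₂ = ∂A₁/∂z − ∂A₃/∂x = 18*x*y - 6*y - 10*z
(∇×A)₃ = ∂A₂/∂x − ∂A₁/∂y = -2*x*z + 2*y^2 + 2*y
∇×A = (-8*x^2 + 6*x, 18*x*y - 6*y - 10*z, -2*x*z + 2*y^2 + 2*y)
At (1, -2, 1): (-2, -34, 2).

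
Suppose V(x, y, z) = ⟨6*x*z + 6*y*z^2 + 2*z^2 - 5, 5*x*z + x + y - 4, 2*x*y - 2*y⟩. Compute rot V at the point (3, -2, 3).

(∇×V)₁ = ∂V₃/∂y − ∂V₂/∂z = -3*x - 2
(∇×V)₂ = ∂V₁/∂z − ∂V₃/∂x = 6*x + 12*y*z - 2*y + 4*z
(∇×V)₃ = ∂V₂/∂x − ∂V₁/∂y = -6*z^2 + 5*z + 1
∇×V = (-3*x - 2, 6*x + 12*y*z - 2*y + 4*z, -6*z^2 + 5*z + 1)
At (3, -2, 3): (-11, -38, -38).

(-11, -38, -38)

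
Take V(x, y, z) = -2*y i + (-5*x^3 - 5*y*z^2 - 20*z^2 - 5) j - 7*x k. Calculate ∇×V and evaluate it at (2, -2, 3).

(60, 7, -58)

(∇×V)₁ = ∂V₃/∂y − ∂V₂/∂z = 10*y*z + 40*z
(∇×V)₂ = ∂V₁/∂z − ∂V₃/∂x = 7
(∇×V)₃ = ∂V₂/∂x − ∂V₁/∂y = -15*x^2 + 2
∇×V = (10*y*z + 40*z, 7, -15*x^2 + 2)
At (2, -2, 3): (60, 7, -58).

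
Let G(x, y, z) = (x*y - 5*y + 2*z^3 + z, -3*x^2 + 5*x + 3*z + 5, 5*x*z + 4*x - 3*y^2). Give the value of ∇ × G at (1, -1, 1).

(3, -2, 3)

(∇×G)₁ = ∂G₃/∂y − ∂G₂/∂z = -6*y - 3
(∇×G)₂ = ∂G₁/∂z − ∂G₃/∂x = 6*z^2 - 5*z - 3
(∇×G)₃ = ∂G₂/∂x − ∂G₁/∂y = -7*x + 10
∇×G = (-6*y - 3, 6*z^2 - 5*z - 3, -7*x + 10)
At (1, -1, 1): (3, -2, 3).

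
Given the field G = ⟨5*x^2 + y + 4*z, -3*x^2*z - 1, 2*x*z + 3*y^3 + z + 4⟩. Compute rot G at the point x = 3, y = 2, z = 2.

(∇×G)₁ = ∂G₃/∂y − ∂G₂/∂z = 3*x^2 + 9*y^2
(∇×G)₂ = ∂G₁/∂z − ∂G₃/∂x = -2*z + 4
(∇×G)₃ = ∂G₂/∂x − ∂G₁/∂y = -6*x*z - 1
∇×G = (3*x^2 + 9*y^2, -2*z + 4, -6*x*z - 1)
At (3, 2, 2): (63, 0, -37).

(63, 0, -37)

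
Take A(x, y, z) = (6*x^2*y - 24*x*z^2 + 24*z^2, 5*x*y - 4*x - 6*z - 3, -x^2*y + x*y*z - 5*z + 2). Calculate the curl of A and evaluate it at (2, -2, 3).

(8, -146, -38)

(∇×A)₁ = ∂A₃/∂y − ∂A₂/∂z = -x^2 + x*z + 6
(∇×A)₂ = ∂A₁/∂z − ∂A₃/∂x = 2*x*y - 48*x*z - y*z + 48*z
(∇×A)₃ = ∂A₂/∂x − ∂A₁/∂y = -6*x^2 + 5*y - 4
∇×A = (-x^2 + x*z + 6, 2*x*y - 48*x*z - y*z + 48*z, -6*x^2 + 5*y - 4)
At (2, -2, 3): (8, -146, -38).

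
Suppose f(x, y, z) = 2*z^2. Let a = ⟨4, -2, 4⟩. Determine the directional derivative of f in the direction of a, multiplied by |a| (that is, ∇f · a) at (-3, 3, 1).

16

∂f/∂x = 0
∂f/∂y = 0
∂f/∂z = 4*z
∇f at (-3, 3, 1) = (0, 0, 4)
∇f · a = (0)(4) + (0)(-2) + (4)(4) = 16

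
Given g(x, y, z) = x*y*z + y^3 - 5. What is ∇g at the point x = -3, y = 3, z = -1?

(-3, 30, -9)

∂g/∂x = y*z
∂g/∂y = x*z + 3*y^2
∂g/∂z = x*y
∇g = (y*z, x*z + 3*y^2, x*y)
At (-3, 3, -1): (-3, 30, -9).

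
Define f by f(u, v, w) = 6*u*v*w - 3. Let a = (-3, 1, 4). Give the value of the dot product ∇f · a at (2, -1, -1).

∂f/∂u = 6*v*w
∂f/∂v = 6*u*w
∂f/∂w = 6*u*v
∇f at (2, -1, -1) = (6, -12, -12)
∇f · a = (6)(-3) + (-12)(1) + (-12)(4) = -78

-78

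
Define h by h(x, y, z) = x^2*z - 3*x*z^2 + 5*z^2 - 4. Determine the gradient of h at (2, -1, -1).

∂h/∂x = 2*x*z - 3*z^2
∂h/∂y = 0
∂h/∂z = x^2 - 6*x*z + 10*z
∇h = (2*x*z - 3*z^2, 0, x^2 - 6*x*z + 10*z)
At (2, -1, -1): (-7, 0, 6).

(-7, 0, 6)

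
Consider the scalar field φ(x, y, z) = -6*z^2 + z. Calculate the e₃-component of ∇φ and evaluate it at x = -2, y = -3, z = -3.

(∇φ)_3 = ∂φ/∂z = -12*z + 1
At (-2, -3, -3): 37.

37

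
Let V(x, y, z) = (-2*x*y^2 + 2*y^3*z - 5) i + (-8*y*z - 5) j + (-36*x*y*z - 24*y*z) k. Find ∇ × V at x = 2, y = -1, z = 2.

(-200, -74, -20)

(∇×V)₁ = ∂V₃/∂y − ∂V₂/∂z = -36*x*z + 8*y - 24*z
(∇×V)₂ = ∂V₁/∂z − ∂V₃/∂x = 2*y^3 + 36*y*z
(∇×V)₃ = ∂V₂/∂x − ∂V₁/∂y = 4*x*y - 6*y^2*z
∇×V = (-36*x*z + 8*y - 24*z, 2*y^3 + 36*y*z, 4*x*y - 6*y^2*z)
At (2, -1, 2): (-200, -74, -20).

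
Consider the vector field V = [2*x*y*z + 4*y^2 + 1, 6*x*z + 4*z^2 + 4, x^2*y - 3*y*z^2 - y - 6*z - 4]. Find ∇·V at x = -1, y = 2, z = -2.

∂V₁/∂x = 2*y*z
∂V₂/∂y = 0
∂V₃/∂z = -6*y*z - 6
∇·V = -4*y*z - 6
At (-1, 2, -2): 10.

10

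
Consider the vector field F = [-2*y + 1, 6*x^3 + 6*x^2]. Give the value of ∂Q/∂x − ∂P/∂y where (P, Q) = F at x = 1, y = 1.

32

∂F₂/∂x = 18*x^2 + 12*x
∂F₁/∂y = -2
Scalar curl = 18*x^2 + 12*x + 2
At (1, 1): 32.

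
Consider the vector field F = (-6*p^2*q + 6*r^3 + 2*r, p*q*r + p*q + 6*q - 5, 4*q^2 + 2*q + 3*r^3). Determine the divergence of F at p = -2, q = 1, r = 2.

60

∂F₁/∂p = -12*p*q
∂F₂/∂q = p*r + p + 6
∂F₃/∂r = 9*r^2
∇·F = -12*p*q + p*r + p + 9*r^2 + 6
At (-2, 1, 2): 60.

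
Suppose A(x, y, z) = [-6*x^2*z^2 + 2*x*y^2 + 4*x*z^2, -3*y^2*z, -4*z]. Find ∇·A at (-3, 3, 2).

∂A₁/∂x = -12*x*z^2 + 2*y^2 + 4*z^2
∂A₂/∂y = -6*y*z
∂A₃/∂z = -4
∇·A = -12*x*z^2 + 2*y^2 - 6*y*z + 4*z^2 - 4
At (-3, 3, 2): 138.

138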